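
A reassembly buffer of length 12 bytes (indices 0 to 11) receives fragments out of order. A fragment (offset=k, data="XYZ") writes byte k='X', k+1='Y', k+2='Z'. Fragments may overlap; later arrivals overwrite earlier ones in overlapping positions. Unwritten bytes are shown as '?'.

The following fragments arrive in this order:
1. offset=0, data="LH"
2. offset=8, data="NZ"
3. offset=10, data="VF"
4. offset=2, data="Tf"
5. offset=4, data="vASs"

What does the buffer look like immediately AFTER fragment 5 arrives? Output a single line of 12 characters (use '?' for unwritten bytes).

Fragment 1: offset=0 data="LH" -> buffer=LH??????????
Fragment 2: offset=8 data="NZ" -> buffer=LH??????NZ??
Fragment 3: offset=10 data="VF" -> buffer=LH??????NZVF
Fragment 4: offset=2 data="Tf" -> buffer=LHTf????NZVF
Fragment 5: offset=4 data="vASs" -> buffer=LHTfvASsNZVF

Answer: LHTfvASsNZVF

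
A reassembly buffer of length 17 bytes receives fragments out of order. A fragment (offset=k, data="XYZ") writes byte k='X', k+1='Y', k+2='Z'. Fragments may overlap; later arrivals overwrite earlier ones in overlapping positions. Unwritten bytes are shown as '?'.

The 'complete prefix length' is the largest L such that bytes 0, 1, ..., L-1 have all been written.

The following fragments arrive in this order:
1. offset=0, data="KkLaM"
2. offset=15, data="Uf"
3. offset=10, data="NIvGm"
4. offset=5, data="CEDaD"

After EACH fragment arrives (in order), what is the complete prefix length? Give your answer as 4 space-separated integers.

Fragment 1: offset=0 data="KkLaM" -> buffer=KkLaM???????????? -> prefix_len=5
Fragment 2: offset=15 data="Uf" -> buffer=KkLaM??????????Uf -> prefix_len=5
Fragment 3: offset=10 data="NIvGm" -> buffer=KkLaM?????NIvGmUf -> prefix_len=5
Fragment 4: offset=5 data="CEDaD" -> buffer=KkLaMCEDaDNIvGmUf -> prefix_len=17

Answer: 5 5 5 17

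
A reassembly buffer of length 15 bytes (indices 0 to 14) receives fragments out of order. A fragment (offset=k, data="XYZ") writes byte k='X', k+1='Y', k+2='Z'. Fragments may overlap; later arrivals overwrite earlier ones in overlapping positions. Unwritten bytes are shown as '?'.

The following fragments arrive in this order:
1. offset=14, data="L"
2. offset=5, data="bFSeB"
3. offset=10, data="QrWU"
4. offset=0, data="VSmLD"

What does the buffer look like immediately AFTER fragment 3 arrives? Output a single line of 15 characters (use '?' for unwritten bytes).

Answer: ?????bFSeBQrWUL

Derivation:
Fragment 1: offset=14 data="L" -> buffer=??????????????L
Fragment 2: offset=5 data="bFSeB" -> buffer=?????bFSeB????L
Fragment 3: offset=10 data="QrWU" -> buffer=?????bFSeBQrWUL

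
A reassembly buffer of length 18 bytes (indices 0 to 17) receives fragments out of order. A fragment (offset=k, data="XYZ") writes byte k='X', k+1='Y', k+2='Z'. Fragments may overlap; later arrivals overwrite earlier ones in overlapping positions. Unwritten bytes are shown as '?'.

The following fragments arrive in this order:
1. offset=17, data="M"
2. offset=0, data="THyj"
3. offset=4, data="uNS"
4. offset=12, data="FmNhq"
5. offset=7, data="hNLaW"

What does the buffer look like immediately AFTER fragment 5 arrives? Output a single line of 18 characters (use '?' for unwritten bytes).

Answer: THyjuNShNLaWFmNhqM

Derivation:
Fragment 1: offset=17 data="M" -> buffer=?????????????????M
Fragment 2: offset=0 data="THyj" -> buffer=THyj?????????????M
Fragment 3: offset=4 data="uNS" -> buffer=THyjuNS??????????M
Fragment 4: offset=12 data="FmNhq" -> buffer=THyjuNS?????FmNhqM
Fragment 5: offset=7 data="hNLaW" -> buffer=THyjuNShNLaWFmNhqM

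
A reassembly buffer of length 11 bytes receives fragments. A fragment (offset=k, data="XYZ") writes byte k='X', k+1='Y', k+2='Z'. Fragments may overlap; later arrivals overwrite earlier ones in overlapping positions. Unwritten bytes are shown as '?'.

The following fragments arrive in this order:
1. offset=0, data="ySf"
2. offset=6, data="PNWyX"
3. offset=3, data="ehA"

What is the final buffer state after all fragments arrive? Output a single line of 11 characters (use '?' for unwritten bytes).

Fragment 1: offset=0 data="ySf" -> buffer=ySf????????
Fragment 2: offset=6 data="PNWyX" -> buffer=ySf???PNWyX
Fragment 3: offset=3 data="ehA" -> buffer=ySfehAPNWyX

Answer: ySfehAPNWyX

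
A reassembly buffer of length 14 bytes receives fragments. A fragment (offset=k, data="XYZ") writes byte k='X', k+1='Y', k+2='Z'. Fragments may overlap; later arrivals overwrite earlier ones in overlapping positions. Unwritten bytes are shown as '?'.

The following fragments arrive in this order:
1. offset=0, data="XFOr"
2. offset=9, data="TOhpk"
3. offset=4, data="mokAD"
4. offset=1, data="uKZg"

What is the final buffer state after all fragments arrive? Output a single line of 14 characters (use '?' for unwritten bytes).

Answer: XuKZgokADTOhpk

Derivation:
Fragment 1: offset=0 data="XFOr" -> buffer=XFOr??????????
Fragment 2: offset=9 data="TOhpk" -> buffer=XFOr?????TOhpk
Fragment 3: offset=4 data="mokAD" -> buffer=XFOrmokADTOhpk
Fragment 4: offset=1 data="uKZg" -> buffer=XuKZgokADTOhpk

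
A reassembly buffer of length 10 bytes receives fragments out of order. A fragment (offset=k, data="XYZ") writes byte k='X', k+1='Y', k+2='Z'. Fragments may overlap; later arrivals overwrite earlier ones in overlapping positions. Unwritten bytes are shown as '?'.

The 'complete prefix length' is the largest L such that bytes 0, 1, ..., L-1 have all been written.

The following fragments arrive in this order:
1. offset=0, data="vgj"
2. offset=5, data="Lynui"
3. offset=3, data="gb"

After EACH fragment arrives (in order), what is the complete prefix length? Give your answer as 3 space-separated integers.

Fragment 1: offset=0 data="vgj" -> buffer=vgj??????? -> prefix_len=3
Fragment 2: offset=5 data="Lynui" -> buffer=vgj??Lynui -> prefix_len=3
Fragment 3: offset=3 data="gb" -> buffer=vgjgbLynui -> prefix_len=10

Answer: 3 3 10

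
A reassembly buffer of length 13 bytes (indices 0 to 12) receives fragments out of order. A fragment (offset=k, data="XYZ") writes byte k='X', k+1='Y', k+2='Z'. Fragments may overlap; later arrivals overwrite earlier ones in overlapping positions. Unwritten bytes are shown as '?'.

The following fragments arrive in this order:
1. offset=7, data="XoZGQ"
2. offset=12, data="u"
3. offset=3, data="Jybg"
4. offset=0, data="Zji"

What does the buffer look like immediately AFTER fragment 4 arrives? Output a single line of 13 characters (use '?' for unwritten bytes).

Fragment 1: offset=7 data="XoZGQ" -> buffer=???????XoZGQ?
Fragment 2: offset=12 data="u" -> buffer=???????XoZGQu
Fragment 3: offset=3 data="Jybg" -> buffer=???JybgXoZGQu
Fragment 4: offset=0 data="Zji" -> buffer=ZjiJybgXoZGQu

Answer: ZjiJybgXoZGQu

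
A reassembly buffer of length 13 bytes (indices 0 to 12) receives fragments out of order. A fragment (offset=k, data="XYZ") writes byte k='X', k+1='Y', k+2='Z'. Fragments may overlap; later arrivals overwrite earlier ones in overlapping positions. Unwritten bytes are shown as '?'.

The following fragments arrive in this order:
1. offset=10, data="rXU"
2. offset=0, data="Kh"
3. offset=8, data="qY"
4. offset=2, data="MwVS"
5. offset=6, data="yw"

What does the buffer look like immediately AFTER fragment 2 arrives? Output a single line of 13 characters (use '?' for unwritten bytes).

Fragment 1: offset=10 data="rXU" -> buffer=??????????rXU
Fragment 2: offset=0 data="Kh" -> buffer=Kh????????rXU

Answer: Kh????????rXU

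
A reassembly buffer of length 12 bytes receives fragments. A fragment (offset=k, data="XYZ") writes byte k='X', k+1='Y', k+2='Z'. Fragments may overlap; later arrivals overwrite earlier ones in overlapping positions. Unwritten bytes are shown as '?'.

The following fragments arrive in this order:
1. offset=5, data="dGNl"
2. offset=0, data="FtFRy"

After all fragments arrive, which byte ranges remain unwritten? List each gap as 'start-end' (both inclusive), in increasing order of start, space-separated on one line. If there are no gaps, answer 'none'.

Fragment 1: offset=5 len=4
Fragment 2: offset=0 len=5
Gaps: 9-11

Answer: 9-11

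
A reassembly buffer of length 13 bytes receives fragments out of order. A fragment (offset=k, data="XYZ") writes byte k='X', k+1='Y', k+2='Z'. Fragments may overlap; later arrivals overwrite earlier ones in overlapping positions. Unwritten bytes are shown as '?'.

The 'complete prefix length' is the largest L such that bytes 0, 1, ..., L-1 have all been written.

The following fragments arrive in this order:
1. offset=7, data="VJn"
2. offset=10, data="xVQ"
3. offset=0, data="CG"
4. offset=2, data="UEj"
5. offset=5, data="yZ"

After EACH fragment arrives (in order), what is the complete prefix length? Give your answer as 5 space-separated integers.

Answer: 0 0 2 5 13

Derivation:
Fragment 1: offset=7 data="VJn" -> buffer=???????VJn??? -> prefix_len=0
Fragment 2: offset=10 data="xVQ" -> buffer=???????VJnxVQ -> prefix_len=0
Fragment 3: offset=0 data="CG" -> buffer=CG?????VJnxVQ -> prefix_len=2
Fragment 4: offset=2 data="UEj" -> buffer=CGUEj??VJnxVQ -> prefix_len=5
Fragment 5: offset=5 data="yZ" -> buffer=CGUEjyZVJnxVQ -> prefix_len=13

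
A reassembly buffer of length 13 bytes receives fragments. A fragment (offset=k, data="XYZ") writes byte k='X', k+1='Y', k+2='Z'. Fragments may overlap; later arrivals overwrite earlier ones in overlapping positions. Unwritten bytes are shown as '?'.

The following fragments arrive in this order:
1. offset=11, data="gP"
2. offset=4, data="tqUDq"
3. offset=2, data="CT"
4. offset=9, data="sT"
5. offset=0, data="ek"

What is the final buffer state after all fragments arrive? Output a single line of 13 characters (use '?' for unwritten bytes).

Fragment 1: offset=11 data="gP" -> buffer=???????????gP
Fragment 2: offset=4 data="tqUDq" -> buffer=????tqUDq??gP
Fragment 3: offset=2 data="CT" -> buffer=??CTtqUDq??gP
Fragment 4: offset=9 data="sT" -> buffer=??CTtqUDqsTgP
Fragment 5: offset=0 data="ek" -> buffer=ekCTtqUDqsTgP

Answer: ekCTtqUDqsTgP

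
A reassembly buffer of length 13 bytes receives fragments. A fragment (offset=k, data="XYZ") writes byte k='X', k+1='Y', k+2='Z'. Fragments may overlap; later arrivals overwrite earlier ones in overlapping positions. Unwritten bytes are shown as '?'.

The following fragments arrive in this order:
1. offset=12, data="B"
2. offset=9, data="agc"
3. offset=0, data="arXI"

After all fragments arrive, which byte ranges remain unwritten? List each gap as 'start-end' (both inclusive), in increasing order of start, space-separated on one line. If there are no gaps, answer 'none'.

Answer: 4-8

Derivation:
Fragment 1: offset=12 len=1
Fragment 2: offset=9 len=3
Fragment 3: offset=0 len=4
Gaps: 4-8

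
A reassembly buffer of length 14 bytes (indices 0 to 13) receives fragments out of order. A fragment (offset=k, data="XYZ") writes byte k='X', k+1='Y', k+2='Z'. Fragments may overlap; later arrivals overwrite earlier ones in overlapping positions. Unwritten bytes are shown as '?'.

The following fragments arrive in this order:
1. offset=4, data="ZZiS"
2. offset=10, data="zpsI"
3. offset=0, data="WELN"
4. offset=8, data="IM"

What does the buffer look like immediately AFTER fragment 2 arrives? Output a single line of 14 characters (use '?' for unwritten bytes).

Fragment 1: offset=4 data="ZZiS" -> buffer=????ZZiS??????
Fragment 2: offset=10 data="zpsI" -> buffer=????ZZiS??zpsI

Answer: ????ZZiS??zpsI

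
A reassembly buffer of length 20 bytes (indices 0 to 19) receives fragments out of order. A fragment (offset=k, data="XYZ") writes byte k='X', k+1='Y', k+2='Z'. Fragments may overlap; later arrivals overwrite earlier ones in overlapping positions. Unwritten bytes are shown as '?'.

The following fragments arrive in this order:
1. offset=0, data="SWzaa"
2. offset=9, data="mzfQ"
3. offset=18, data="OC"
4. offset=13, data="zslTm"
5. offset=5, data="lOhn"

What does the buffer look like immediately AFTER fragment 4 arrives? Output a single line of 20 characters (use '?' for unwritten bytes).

Answer: SWzaa????mzfQzslTmOC

Derivation:
Fragment 1: offset=0 data="SWzaa" -> buffer=SWzaa???????????????
Fragment 2: offset=9 data="mzfQ" -> buffer=SWzaa????mzfQ???????
Fragment 3: offset=18 data="OC" -> buffer=SWzaa????mzfQ?????OC
Fragment 4: offset=13 data="zslTm" -> buffer=SWzaa????mzfQzslTmOC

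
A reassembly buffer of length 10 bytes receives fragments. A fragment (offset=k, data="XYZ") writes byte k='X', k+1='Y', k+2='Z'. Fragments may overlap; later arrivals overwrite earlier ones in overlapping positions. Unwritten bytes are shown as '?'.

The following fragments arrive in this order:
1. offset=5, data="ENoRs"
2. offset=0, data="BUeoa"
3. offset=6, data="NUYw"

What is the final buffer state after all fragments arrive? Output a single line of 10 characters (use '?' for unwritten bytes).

Fragment 1: offset=5 data="ENoRs" -> buffer=?????ENoRs
Fragment 2: offset=0 data="BUeoa" -> buffer=BUeoaENoRs
Fragment 3: offset=6 data="NUYw" -> buffer=BUeoaENUYw

Answer: BUeoaENUYw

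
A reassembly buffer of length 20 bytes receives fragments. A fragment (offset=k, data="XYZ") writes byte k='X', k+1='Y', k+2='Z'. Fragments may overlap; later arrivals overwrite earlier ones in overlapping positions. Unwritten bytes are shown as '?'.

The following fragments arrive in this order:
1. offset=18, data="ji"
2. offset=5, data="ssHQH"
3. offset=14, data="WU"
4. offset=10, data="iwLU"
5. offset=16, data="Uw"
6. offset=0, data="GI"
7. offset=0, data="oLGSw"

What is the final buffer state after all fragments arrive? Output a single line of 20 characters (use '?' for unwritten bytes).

Fragment 1: offset=18 data="ji" -> buffer=??????????????????ji
Fragment 2: offset=5 data="ssHQH" -> buffer=?????ssHQH????????ji
Fragment 3: offset=14 data="WU" -> buffer=?????ssHQH????WU??ji
Fragment 4: offset=10 data="iwLU" -> buffer=?????ssHQHiwLUWU??ji
Fragment 5: offset=16 data="Uw" -> buffer=?????ssHQHiwLUWUUwji
Fragment 6: offset=0 data="GI" -> buffer=GI???ssHQHiwLUWUUwji
Fragment 7: offset=0 data="oLGSw" -> buffer=oLGSwssHQHiwLUWUUwji

Answer: oLGSwssHQHiwLUWUUwji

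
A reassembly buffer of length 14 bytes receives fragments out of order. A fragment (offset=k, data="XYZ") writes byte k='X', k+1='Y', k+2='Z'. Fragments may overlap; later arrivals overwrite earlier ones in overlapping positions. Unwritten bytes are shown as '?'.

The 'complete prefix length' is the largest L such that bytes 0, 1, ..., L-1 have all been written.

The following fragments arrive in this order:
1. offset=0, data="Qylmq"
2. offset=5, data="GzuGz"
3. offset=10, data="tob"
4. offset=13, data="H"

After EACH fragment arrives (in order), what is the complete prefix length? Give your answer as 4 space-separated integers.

Fragment 1: offset=0 data="Qylmq" -> buffer=Qylmq????????? -> prefix_len=5
Fragment 2: offset=5 data="GzuGz" -> buffer=QylmqGzuGz???? -> prefix_len=10
Fragment 3: offset=10 data="tob" -> buffer=QylmqGzuGztob? -> prefix_len=13
Fragment 4: offset=13 data="H" -> buffer=QylmqGzuGztobH -> prefix_len=14

Answer: 5 10 13 14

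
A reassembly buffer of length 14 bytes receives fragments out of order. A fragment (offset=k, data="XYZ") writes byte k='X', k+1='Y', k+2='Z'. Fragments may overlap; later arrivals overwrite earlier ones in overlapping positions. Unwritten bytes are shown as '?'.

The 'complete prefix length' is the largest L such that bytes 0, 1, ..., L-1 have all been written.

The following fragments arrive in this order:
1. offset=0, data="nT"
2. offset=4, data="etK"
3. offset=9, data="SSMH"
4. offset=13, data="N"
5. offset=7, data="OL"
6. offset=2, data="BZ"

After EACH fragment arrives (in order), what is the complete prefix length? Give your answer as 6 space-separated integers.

Answer: 2 2 2 2 2 14

Derivation:
Fragment 1: offset=0 data="nT" -> buffer=nT???????????? -> prefix_len=2
Fragment 2: offset=4 data="etK" -> buffer=nT??etK??????? -> prefix_len=2
Fragment 3: offset=9 data="SSMH" -> buffer=nT??etK??SSMH? -> prefix_len=2
Fragment 4: offset=13 data="N" -> buffer=nT??etK??SSMHN -> prefix_len=2
Fragment 5: offset=7 data="OL" -> buffer=nT??etKOLSSMHN -> prefix_len=2
Fragment 6: offset=2 data="BZ" -> buffer=nTBZetKOLSSMHN -> prefix_len=14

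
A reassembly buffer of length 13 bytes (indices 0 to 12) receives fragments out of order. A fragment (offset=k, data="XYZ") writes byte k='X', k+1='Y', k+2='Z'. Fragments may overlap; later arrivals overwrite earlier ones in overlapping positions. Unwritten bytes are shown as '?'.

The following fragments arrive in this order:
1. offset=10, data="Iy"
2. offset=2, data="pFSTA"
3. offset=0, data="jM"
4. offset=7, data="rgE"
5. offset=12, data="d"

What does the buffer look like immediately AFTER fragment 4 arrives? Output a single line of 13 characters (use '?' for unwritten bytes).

Answer: jMpFSTArgEIy?

Derivation:
Fragment 1: offset=10 data="Iy" -> buffer=??????????Iy?
Fragment 2: offset=2 data="pFSTA" -> buffer=??pFSTA???Iy?
Fragment 3: offset=0 data="jM" -> buffer=jMpFSTA???Iy?
Fragment 4: offset=7 data="rgE" -> buffer=jMpFSTArgEIy?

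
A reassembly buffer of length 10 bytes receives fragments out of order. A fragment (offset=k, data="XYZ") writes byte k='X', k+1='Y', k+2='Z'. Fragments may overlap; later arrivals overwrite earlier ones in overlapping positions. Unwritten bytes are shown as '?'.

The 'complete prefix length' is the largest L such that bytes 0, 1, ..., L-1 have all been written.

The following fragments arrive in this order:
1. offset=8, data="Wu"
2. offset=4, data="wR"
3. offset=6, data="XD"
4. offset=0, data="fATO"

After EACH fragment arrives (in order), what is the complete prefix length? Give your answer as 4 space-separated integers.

Fragment 1: offset=8 data="Wu" -> buffer=????????Wu -> prefix_len=0
Fragment 2: offset=4 data="wR" -> buffer=????wR??Wu -> prefix_len=0
Fragment 3: offset=6 data="XD" -> buffer=????wRXDWu -> prefix_len=0
Fragment 4: offset=0 data="fATO" -> buffer=fATOwRXDWu -> prefix_len=10

Answer: 0 0 0 10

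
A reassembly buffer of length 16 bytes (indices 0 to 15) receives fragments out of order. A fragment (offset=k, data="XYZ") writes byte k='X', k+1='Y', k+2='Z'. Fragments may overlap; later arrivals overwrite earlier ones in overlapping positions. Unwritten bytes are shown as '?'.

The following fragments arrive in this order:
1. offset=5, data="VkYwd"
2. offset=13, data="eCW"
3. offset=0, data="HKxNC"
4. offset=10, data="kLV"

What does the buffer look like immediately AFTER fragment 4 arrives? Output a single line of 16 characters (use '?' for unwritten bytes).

Answer: HKxNCVkYwdkLVeCW

Derivation:
Fragment 1: offset=5 data="VkYwd" -> buffer=?????VkYwd??????
Fragment 2: offset=13 data="eCW" -> buffer=?????VkYwd???eCW
Fragment 3: offset=0 data="HKxNC" -> buffer=HKxNCVkYwd???eCW
Fragment 4: offset=10 data="kLV" -> buffer=HKxNCVkYwdkLVeCW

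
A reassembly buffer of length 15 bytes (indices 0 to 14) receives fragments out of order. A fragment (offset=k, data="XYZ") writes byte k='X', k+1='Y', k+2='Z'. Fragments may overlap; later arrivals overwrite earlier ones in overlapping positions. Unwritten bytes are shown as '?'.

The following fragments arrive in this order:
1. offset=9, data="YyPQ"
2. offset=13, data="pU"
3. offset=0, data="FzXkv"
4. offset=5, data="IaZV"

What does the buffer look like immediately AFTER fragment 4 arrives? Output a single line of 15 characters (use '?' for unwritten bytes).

Answer: FzXkvIaZVYyPQpU

Derivation:
Fragment 1: offset=9 data="YyPQ" -> buffer=?????????YyPQ??
Fragment 2: offset=13 data="pU" -> buffer=?????????YyPQpU
Fragment 3: offset=0 data="FzXkv" -> buffer=FzXkv????YyPQpU
Fragment 4: offset=5 data="IaZV" -> buffer=FzXkvIaZVYyPQpU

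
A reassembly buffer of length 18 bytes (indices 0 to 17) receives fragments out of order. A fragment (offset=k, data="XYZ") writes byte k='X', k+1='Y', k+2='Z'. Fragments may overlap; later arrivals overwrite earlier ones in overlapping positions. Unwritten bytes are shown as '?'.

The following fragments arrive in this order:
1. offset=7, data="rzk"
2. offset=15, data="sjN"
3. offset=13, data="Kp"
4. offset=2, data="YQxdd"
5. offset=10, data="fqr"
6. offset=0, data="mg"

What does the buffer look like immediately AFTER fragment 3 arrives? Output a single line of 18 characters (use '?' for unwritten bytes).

Fragment 1: offset=7 data="rzk" -> buffer=???????rzk????????
Fragment 2: offset=15 data="sjN" -> buffer=???????rzk?????sjN
Fragment 3: offset=13 data="Kp" -> buffer=???????rzk???KpsjN

Answer: ???????rzk???KpsjN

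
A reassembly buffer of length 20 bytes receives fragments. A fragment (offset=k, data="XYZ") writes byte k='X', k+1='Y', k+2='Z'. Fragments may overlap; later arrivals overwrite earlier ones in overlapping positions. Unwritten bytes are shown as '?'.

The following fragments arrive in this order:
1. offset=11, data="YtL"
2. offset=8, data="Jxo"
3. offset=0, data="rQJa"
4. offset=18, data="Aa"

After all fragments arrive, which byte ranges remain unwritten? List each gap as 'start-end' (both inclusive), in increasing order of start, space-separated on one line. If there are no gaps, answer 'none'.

Fragment 1: offset=11 len=3
Fragment 2: offset=8 len=3
Fragment 3: offset=0 len=4
Fragment 4: offset=18 len=2
Gaps: 4-7 14-17

Answer: 4-7 14-17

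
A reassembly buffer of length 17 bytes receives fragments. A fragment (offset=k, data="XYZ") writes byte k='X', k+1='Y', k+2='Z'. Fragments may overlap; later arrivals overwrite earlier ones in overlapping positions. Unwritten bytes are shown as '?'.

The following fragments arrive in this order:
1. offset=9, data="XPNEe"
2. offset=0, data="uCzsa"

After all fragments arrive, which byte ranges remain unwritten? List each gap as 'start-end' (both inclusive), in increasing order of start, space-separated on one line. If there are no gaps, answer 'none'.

Answer: 5-8 14-16

Derivation:
Fragment 1: offset=9 len=5
Fragment 2: offset=0 len=5
Gaps: 5-8 14-16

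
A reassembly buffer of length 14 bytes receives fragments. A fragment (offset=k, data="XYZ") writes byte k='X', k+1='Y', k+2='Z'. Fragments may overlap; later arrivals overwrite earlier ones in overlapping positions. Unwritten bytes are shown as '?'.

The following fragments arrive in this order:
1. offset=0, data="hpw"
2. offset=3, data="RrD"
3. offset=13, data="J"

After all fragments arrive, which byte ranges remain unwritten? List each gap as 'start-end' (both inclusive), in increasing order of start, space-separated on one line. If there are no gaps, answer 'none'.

Answer: 6-12

Derivation:
Fragment 1: offset=0 len=3
Fragment 2: offset=3 len=3
Fragment 3: offset=13 len=1
Gaps: 6-12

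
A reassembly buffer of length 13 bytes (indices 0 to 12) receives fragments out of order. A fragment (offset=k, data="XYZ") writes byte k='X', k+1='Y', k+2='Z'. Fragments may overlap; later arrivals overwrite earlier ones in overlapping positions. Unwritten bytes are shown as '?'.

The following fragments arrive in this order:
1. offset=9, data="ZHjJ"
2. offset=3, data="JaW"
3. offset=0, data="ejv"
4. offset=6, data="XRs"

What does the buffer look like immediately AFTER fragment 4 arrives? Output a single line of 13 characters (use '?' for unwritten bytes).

Fragment 1: offset=9 data="ZHjJ" -> buffer=?????????ZHjJ
Fragment 2: offset=3 data="JaW" -> buffer=???JaW???ZHjJ
Fragment 3: offset=0 data="ejv" -> buffer=ejvJaW???ZHjJ
Fragment 4: offset=6 data="XRs" -> buffer=ejvJaWXRsZHjJ

Answer: ejvJaWXRsZHjJ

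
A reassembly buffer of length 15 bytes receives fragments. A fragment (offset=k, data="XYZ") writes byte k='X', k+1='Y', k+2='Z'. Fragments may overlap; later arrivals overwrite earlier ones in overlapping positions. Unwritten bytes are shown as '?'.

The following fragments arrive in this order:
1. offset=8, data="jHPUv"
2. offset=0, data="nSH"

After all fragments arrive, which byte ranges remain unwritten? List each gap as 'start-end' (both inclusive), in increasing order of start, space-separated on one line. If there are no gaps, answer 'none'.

Fragment 1: offset=8 len=5
Fragment 2: offset=0 len=3
Gaps: 3-7 13-14

Answer: 3-7 13-14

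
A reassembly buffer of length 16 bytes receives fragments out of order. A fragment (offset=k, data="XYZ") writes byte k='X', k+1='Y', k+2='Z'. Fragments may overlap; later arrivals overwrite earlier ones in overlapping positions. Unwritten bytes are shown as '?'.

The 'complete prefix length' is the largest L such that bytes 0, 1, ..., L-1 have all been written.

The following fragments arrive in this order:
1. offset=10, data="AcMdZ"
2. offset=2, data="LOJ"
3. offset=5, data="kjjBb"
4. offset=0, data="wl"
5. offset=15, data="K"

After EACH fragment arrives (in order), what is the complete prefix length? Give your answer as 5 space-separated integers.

Answer: 0 0 0 15 16

Derivation:
Fragment 1: offset=10 data="AcMdZ" -> buffer=??????????AcMdZ? -> prefix_len=0
Fragment 2: offset=2 data="LOJ" -> buffer=??LOJ?????AcMdZ? -> prefix_len=0
Fragment 3: offset=5 data="kjjBb" -> buffer=??LOJkjjBbAcMdZ? -> prefix_len=0
Fragment 4: offset=0 data="wl" -> buffer=wlLOJkjjBbAcMdZ? -> prefix_len=15
Fragment 5: offset=15 data="K" -> buffer=wlLOJkjjBbAcMdZK -> prefix_len=16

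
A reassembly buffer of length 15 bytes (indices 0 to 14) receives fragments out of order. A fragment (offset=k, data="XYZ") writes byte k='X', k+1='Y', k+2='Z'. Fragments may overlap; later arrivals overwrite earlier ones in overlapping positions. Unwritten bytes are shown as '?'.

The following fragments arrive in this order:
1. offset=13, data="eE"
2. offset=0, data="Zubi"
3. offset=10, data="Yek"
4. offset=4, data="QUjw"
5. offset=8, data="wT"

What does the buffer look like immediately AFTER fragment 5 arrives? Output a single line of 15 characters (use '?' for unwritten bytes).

Fragment 1: offset=13 data="eE" -> buffer=?????????????eE
Fragment 2: offset=0 data="Zubi" -> buffer=Zubi?????????eE
Fragment 3: offset=10 data="Yek" -> buffer=Zubi??????YekeE
Fragment 4: offset=4 data="QUjw" -> buffer=ZubiQUjw??YekeE
Fragment 5: offset=8 data="wT" -> buffer=ZubiQUjwwTYekeE

Answer: ZubiQUjwwTYekeE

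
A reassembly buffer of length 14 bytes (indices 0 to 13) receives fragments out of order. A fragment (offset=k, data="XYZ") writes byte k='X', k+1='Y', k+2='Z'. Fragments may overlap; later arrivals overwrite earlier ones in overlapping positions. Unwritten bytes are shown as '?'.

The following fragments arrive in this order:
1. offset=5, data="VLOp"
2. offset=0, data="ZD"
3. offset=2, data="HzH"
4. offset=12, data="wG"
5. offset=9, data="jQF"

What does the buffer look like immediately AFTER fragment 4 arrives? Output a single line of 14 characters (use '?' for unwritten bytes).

Fragment 1: offset=5 data="VLOp" -> buffer=?????VLOp?????
Fragment 2: offset=0 data="ZD" -> buffer=ZD???VLOp?????
Fragment 3: offset=2 data="HzH" -> buffer=ZDHzHVLOp?????
Fragment 4: offset=12 data="wG" -> buffer=ZDHzHVLOp???wG

Answer: ZDHzHVLOp???wG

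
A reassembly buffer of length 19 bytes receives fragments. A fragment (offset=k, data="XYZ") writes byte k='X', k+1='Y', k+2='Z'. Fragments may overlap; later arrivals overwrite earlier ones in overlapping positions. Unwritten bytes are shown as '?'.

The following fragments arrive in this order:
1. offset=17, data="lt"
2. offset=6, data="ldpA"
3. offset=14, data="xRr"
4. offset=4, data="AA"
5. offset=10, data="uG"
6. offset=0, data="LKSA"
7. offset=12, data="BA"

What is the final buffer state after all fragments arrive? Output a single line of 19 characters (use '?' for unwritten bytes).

Answer: LKSAAAldpAuGBAxRrlt

Derivation:
Fragment 1: offset=17 data="lt" -> buffer=?????????????????lt
Fragment 2: offset=6 data="ldpA" -> buffer=??????ldpA???????lt
Fragment 3: offset=14 data="xRr" -> buffer=??????ldpA????xRrlt
Fragment 4: offset=4 data="AA" -> buffer=????AAldpA????xRrlt
Fragment 5: offset=10 data="uG" -> buffer=????AAldpAuG??xRrlt
Fragment 6: offset=0 data="LKSA" -> buffer=LKSAAAldpAuG??xRrlt
Fragment 7: offset=12 data="BA" -> buffer=LKSAAAldpAuGBAxRrlt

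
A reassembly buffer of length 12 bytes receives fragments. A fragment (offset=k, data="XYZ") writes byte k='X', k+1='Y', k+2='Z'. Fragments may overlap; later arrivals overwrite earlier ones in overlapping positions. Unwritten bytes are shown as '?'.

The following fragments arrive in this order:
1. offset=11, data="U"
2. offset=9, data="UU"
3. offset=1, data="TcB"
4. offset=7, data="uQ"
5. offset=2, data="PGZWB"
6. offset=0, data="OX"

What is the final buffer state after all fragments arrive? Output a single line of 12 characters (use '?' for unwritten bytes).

Fragment 1: offset=11 data="U" -> buffer=???????????U
Fragment 2: offset=9 data="UU" -> buffer=?????????UUU
Fragment 3: offset=1 data="TcB" -> buffer=?TcB?????UUU
Fragment 4: offset=7 data="uQ" -> buffer=?TcB???uQUUU
Fragment 5: offset=2 data="PGZWB" -> buffer=?TPGZWBuQUUU
Fragment 6: offset=0 data="OX" -> buffer=OXPGZWBuQUUU

Answer: OXPGZWBuQUUU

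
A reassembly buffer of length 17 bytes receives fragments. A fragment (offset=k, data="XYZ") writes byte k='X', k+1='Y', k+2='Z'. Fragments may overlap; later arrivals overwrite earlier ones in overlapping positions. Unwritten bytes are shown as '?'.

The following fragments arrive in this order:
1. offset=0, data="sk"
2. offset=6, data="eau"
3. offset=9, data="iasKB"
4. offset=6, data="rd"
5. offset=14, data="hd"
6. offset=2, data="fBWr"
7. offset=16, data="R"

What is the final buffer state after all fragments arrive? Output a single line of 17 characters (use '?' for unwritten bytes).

Answer: skfBWrrduiasKBhdR

Derivation:
Fragment 1: offset=0 data="sk" -> buffer=sk???????????????
Fragment 2: offset=6 data="eau" -> buffer=sk????eau????????
Fragment 3: offset=9 data="iasKB" -> buffer=sk????eauiasKB???
Fragment 4: offset=6 data="rd" -> buffer=sk????rduiasKB???
Fragment 5: offset=14 data="hd" -> buffer=sk????rduiasKBhd?
Fragment 6: offset=2 data="fBWr" -> buffer=skfBWrrduiasKBhd?
Fragment 7: offset=16 data="R" -> buffer=skfBWrrduiasKBhdR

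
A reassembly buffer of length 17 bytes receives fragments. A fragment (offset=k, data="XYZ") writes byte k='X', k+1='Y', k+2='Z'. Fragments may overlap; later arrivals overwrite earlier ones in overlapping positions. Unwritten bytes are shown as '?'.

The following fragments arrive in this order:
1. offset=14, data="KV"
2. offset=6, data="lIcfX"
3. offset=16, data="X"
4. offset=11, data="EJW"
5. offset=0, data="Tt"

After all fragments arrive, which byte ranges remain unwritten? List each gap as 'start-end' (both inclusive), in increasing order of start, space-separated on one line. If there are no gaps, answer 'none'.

Fragment 1: offset=14 len=2
Fragment 2: offset=6 len=5
Fragment 3: offset=16 len=1
Fragment 4: offset=11 len=3
Fragment 5: offset=0 len=2
Gaps: 2-5

Answer: 2-5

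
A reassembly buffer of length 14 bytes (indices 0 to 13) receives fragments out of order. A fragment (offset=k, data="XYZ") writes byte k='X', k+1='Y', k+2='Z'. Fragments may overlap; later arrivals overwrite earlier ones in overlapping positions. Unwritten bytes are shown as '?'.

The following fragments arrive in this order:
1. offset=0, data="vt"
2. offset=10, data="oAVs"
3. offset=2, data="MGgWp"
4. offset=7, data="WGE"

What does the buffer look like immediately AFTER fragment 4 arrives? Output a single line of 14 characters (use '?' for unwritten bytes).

Answer: vtMGgWpWGEoAVs

Derivation:
Fragment 1: offset=0 data="vt" -> buffer=vt????????????
Fragment 2: offset=10 data="oAVs" -> buffer=vt????????oAVs
Fragment 3: offset=2 data="MGgWp" -> buffer=vtMGgWp???oAVs
Fragment 4: offset=7 data="WGE" -> buffer=vtMGgWpWGEoAVs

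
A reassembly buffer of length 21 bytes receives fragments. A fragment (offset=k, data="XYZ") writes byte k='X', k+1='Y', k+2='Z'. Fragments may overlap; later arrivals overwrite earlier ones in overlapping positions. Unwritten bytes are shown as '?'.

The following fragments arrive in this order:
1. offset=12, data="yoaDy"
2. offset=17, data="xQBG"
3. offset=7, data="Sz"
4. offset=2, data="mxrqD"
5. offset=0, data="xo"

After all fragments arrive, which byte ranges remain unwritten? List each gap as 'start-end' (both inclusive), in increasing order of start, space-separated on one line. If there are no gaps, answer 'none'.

Answer: 9-11

Derivation:
Fragment 1: offset=12 len=5
Fragment 2: offset=17 len=4
Fragment 3: offset=7 len=2
Fragment 4: offset=2 len=5
Fragment 5: offset=0 len=2
Gaps: 9-11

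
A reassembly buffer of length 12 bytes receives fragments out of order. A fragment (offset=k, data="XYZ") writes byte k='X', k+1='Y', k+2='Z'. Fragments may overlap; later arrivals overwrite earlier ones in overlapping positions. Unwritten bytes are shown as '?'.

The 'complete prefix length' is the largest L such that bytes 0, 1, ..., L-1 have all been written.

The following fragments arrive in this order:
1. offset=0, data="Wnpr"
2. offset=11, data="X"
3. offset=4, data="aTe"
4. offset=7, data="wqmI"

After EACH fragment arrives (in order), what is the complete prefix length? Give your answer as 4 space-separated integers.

Fragment 1: offset=0 data="Wnpr" -> buffer=Wnpr???????? -> prefix_len=4
Fragment 2: offset=11 data="X" -> buffer=Wnpr???????X -> prefix_len=4
Fragment 3: offset=4 data="aTe" -> buffer=WnpraTe????X -> prefix_len=7
Fragment 4: offset=7 data="wqmI" -> buffer=WnpraTewqmIX -> prefix_len=12

Answer: 4 4 7 12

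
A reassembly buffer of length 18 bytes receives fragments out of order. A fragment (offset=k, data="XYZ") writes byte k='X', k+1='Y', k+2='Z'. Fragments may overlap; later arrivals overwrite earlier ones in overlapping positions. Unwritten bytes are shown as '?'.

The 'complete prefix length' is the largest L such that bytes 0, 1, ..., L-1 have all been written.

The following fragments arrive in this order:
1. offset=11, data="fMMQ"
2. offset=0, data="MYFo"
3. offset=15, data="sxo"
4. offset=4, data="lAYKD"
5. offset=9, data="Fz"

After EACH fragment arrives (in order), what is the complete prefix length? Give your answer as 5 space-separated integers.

Answer: 0 4 4 9 18

Derivation:
Fragment 1: offset=11 data="fMMQ" -> buffer=???????????fMMQ??? -> prefix_len=0
Fragment 2: offset=0 data="MYFo" -> buffer=MYFo???????fMMQ??? -> prefix_len=4
Fragment 3: offset=15 data="sxo" -> buffer=MYFo???????fMMQsxo -> prefix_len=4
Fragment 4: offset=4 data="lAYKD" -> buffer=MYFolAYKD??fMMQsxo -> prefix_len=9
Fragment 5: offset=9 data="Fz" -> buffer=MYFolAYKDFzfMMQsxo -> prefix_len=18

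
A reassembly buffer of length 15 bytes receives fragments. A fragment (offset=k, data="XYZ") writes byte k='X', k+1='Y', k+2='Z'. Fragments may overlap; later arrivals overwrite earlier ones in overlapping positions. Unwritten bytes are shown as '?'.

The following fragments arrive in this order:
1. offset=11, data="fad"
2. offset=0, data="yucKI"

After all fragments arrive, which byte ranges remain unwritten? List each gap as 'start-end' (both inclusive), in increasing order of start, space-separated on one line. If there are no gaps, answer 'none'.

Answer: 5-10 14-14

Derivation:
Fragment 1: offset=11 len=3
Fragment 2: offset=0 len=5
Gaps: 5-10 14-14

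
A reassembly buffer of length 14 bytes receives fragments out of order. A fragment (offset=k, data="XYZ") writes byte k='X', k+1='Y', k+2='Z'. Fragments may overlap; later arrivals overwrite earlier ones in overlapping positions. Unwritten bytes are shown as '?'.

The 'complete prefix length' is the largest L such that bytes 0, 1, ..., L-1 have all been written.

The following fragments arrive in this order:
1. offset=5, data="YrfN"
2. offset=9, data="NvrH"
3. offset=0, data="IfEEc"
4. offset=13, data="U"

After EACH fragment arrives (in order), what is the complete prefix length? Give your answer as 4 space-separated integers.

Answer: 0 0 13 14

Derivation:
Fragment 1: offset=5 data="YrfN" -> buffer=?????YrfN????? -> prefix_len=0
Fragment 2: offset=9 data="NvrH" -> buffer=?????YrfNNvrH? -> prefix_len=0
Fragment 3: offset=0 data="IfEEc" -> buffer=IfEEcYrfNNvrH? -> prefix_len=13
Fragment 4: offset=13 data="U" -> buffer=IfEEcYrfNNvrHU -> prefix_len=14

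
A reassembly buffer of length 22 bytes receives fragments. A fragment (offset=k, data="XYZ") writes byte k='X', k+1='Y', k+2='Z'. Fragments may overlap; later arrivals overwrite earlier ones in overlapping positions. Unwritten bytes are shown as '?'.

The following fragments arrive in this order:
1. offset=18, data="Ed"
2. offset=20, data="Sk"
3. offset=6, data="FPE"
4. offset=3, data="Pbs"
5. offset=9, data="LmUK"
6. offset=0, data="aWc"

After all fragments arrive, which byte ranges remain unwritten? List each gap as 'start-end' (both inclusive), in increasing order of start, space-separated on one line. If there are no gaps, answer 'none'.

Answer: 13-17

Derivation:
Fragment 1: offset=18 len=2
Fragment 2: offset=20 len=2
Fragment 3: offset=6 len=3
Fragment 4: offset=3 len=3
Fragment 5: offset=9 len=4
Fragment 6: offset=0 len=3
Gaps: 13-17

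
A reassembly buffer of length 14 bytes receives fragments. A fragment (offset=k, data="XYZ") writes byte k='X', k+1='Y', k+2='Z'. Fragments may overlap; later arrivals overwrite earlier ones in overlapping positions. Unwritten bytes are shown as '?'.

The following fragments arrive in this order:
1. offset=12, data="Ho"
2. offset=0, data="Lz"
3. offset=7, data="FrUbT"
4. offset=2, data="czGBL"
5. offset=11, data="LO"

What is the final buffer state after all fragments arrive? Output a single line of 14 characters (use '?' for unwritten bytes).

Answer: LzczGBLFrUbLOo

Derivation:
Fragment 1: offset=12 data="Ho" -> buffer=????????????Ho
Fragment 2: offset=0 data="Lz" -> buffer=Lz??????????Ho
Fragment 3: offset=7 data="FrUbT" -> buffer=Lz?????FrUbTHo
Fragment 4: offset=2 data="czGBL" -> buffer=LzczGBLFrUbTHo
Fragment 5: offset=11 data="LO" -> buffer=LzczGBLFrUbLOo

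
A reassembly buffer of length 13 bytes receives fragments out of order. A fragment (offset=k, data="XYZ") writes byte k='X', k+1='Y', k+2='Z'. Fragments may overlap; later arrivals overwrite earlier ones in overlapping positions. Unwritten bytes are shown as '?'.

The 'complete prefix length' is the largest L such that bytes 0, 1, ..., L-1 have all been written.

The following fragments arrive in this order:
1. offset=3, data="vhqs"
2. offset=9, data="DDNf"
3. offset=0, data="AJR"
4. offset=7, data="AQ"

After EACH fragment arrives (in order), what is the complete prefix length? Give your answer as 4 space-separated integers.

Fragment 1: offset=3 data="vhqs" -> buffer=???vhqs?????? -> prefix_len=0
Fragment 2: offset=9 data="DDNf" -> buffer=???vhqs??DDNf -> prefix_len=0
Fragment 3: offset=0 data="AJR" -> buffer=AJRvhqs??DDNf -> prefix_len=7
Fragment 4: offset=7 data="AQ" -> buffer=AJRvhqsAQDDNf -> prefix_len=13

Answer: 0 0 7 13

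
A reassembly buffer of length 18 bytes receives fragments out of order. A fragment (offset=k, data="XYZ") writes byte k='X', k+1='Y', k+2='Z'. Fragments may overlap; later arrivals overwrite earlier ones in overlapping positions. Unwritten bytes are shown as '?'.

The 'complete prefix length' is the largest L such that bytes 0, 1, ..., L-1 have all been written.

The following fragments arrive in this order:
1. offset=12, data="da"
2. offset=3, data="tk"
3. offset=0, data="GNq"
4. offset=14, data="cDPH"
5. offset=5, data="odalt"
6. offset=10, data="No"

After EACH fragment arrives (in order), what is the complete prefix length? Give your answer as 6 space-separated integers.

Fragment 1: offset=12 data="da" -> buffer=????????????da???? -> prefix_len=0
Fragment 2: offset=3 data="tk" -> buffer=???tk???????da???? -> prefix_len=0
Fragment 3: offset=0 data="GNq" -> buffer=GNqtk???????da???? -> prefix_len=5
Fragment 4: offset=14 data="cDPH" -> buffer=GNqtk???????dacDPH -> prefix_len=5
Fragment 5: offset=5 data="odalt" -> buffer=GNqtkodalt??dacDPH -> prefix_len=10
Fragment 6: offset=10 data="No" -> buffer=GNqtkodaltNodacDPH -> prefix_len=18

Answer: 0 0 5 5 10 18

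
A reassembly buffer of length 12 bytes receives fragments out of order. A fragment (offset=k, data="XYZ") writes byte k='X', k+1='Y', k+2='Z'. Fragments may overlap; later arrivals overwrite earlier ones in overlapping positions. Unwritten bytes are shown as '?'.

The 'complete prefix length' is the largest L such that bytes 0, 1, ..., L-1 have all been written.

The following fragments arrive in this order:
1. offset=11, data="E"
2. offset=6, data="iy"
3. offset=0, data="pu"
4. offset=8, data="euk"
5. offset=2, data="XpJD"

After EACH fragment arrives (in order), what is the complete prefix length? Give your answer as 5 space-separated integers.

Answer: 0 0 2 2 12

Derivation:
Fragment 1: offset=11 data="E" -> buffer=???????????E -> prefix_len=0
Fragment 2: offset=6 data="iy" -> buffer=??????iy???E -> prefix_len=0
Fragment 3: offset=0 data="pu" -> buffer=pu????iy???E -> prefix_len=2
Fragment 4: offset=8 data="euk" -> buffer=pu????iyeukE -> prefix_len=2
Fragment 5: offset=2 data="XpJD" -> buffer=puXpJDiyeukE -> prefix_len=12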